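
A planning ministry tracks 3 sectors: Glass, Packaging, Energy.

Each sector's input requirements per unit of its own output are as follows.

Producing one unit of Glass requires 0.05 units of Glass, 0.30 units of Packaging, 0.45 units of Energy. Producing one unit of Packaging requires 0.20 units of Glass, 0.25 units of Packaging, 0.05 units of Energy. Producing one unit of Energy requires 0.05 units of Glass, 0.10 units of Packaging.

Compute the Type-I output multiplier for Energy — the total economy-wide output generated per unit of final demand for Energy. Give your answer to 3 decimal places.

m_3 = 1.320

I − A =
  [   0.95    -0.20    -0.05]
  [  -0.30     0.75    -0.10]
  [  -0.45    -0.05     1.00]
Cofactors of I−A, C_ij = (−1)^(i+j)·(minor ij) (rows/columns in the sector order above):
  C_11 = (0.75)(1.00) − (-0.10)(-0.05) = 0.7450
  C_12 = −[(-0.30)(1.00) − (-0.10)(-0.45)] = 0.3450
  C_13 = (-0.30)(-0.05) − (0.75)(-0.45) = 0.3525
  C_21 = −[(-0.20)(1.00) − (-0.05)(-0.05)] = 0.2025
  C_22 = (0.95)(1.00) − (-0.05)(-0.45) = 0.9275
  C_23 = −[(0.95)(-0.05) − (-0.20)(-0.45)] = 0.1375
  C_31 = (-0.20)(-0.10) − (-0.05)(0.75) = 0.0575
  C_32 = −[(0.95)(-0.10) − (-0.05)(-0.30)] = 0.1100
  C_33 = (0.95)(0.75) − (-0.20)(-0.30) = 0.6525
det(I−A) = Σ_j (I−A)_1j·C_1j = (0.95)(0.7450) + (-0.20)(0.3450) + (-0.05)(0.3525) = 0.621125
adj(I−A) = Cᵀ =
  [ 0.7450   0.2025   0.0575]
  [ 0.3450   0.9275   0.1100]
  [ 0.3525   0.1375   0.6525]
(I − A)⁻¹ = adj(I−A) / det(I−A) ≈
  [   1.1994     0.3260     0.0926]
  [   0.5554     1.4933     0.1771]
  [   0.5675     0.2214     1.0505]
The output multiplier for sector j is the column-j sum of the Leontief inverse (I − A)⁻¹ = adj(I−A) / det(I−A).
Column 3 of adj(I−A): (0.0575, 0.1100, 0.6525); det(I−A) = 0.621125.
m_3 = (0.0575 + 0.1100 + 0.6525) / 0.621125 = 0.82 / 0.621125 ≈ 1.320.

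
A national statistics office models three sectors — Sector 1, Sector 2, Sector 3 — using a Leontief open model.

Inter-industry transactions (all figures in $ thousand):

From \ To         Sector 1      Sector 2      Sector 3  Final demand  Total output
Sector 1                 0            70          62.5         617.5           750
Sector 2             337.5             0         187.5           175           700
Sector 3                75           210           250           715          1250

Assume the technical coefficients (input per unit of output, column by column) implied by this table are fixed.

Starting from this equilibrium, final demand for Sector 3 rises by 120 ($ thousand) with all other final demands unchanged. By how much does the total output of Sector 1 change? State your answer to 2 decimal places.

Δx_1 = 11.05

Technical coefficients a_ij = z_ij / X_j:
  a_11 = 0/750 = 0.00, a_21 = 337.5/750 = 0.45, a_31 = 75/750 = 0.10
  a_12 = 70/700 = 0.10, a_22 = 0/700 = 0.00, a_32 = 210/700 = 0.30
  a_13 = 62.5/1250 = 0.05, a_23 = 187.5/1250 = 0.15, a_33 = 250/1250 = 0.20
I − A =
  [   1.00    -0.10    -0.05]
  [  -0.45     1.00    -0.15]
  [  -0.10    -0.30     0.80]
Cofactors of I−A, C_ij = (−1)^(i+j)·(minor ij) (rows/columns in the sector order above):
  C_11 = (1.00)(0.80) − (-0.15)(-0.30) = 0.7550
  C_12 = −[(-0.45)(0.80) − (-0.15)(-0.10)] = 0.3750
  C_13 = (-0.45)(-0.30) − (1.00)(-0.10) = 0.2350
  C_21 = −[(-0.10)(0.80) − (-0.05)(-0.30)] = 0.0950
  C_22 = (1.00)(0.80) − (-0.05)(-0.10) = 0.7950
  C_23 = −[(1.00)(-0.30) − (-0.10)(-0.10)] = 0.3100
  C_31 = (-0.10)(-0.15) − (-0.05)(1.00) = 0.0650
  C_32 = −[(1.00)(-0.15) − (-0.05)(-0.45)] = 0.1725
  C_33 = (1.00)(1.00) − (-0.10)(-0.45) = 0.9550
det(I−A) = Σ_j (I−A)_1j·C_1j = (1.00)(0.7550) + (-0.10)(0.3750) + (-0.05)(0.2350) = 0.70575
adj(I−A) = Cᵀ =
  [ 0.7550   0.0950   0.0650]
  [ 0.3750   0.7950   0.1725]
  [ 0.2350   0.3100   0.9550]
(I − A)⁻¹ = adj(I−A) / det(I−A) ≈
  [   1.0698     0.1346     0.0921]
  [   0.5313     1.1265     0.2444]
  [   0.3330     0.4392     1.3532]
Δx = (I − A)⁻¹ Δd with Δd having +120 in the Sector 3 component and 0 elsewhere.
So Δx_1 = L_13 · (+120), where L_13 = adj(I−A)_13 / det(I−A) = 0.0650 / 0.70575.
Δx_1 = 0.0650 × (+120) / 0.70575 = 7.80 / 0.70575 ≈ 11.05.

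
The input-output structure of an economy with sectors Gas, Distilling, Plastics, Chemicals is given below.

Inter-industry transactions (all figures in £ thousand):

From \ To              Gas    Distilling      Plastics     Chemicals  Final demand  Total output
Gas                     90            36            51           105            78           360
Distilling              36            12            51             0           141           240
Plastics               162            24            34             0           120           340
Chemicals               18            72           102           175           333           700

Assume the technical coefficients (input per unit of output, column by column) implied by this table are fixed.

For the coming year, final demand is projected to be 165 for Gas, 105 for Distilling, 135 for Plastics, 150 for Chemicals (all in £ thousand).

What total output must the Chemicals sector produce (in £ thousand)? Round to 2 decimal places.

Technical coefficients a_ij = z_ij / X_j:
  a_11 = 90/360 = 0.25, a_21 = 36/360 = 0.10, a_31 = 162/360 = 0.45, a_41 = 18/360 = 0.05
  a_12 = 36/240 = 0.15, a_22 = 12/240 = 0.05, a_32 = 24/240 = 0.10, a_42 = 72/240 = 0.30
  a_13 = 51/340 = 0.15, a_23 = 51/340 = 0.15, a_33 = 34/340 = 0.10, a_43 = 102/340 = 0.30
  a_14 = 105/700 = 0.15, a_24 = 0/700 = 0.00, a_34 = 0/700 = 0.00, a_44 = 175/700 = 0.25
I − A =
  [   0.75    -0.15    -0.15    -0.15]
  [  -0.10     0.95    -0.15     0.00]
  [  -0.45    -0.10     0.90     0.00]
  [  -0.05    -0.30    -0.30     0.75]
Compute the cofactors C_ij = (−1)^(i+j)·(3×3 minor ij) of I−A; the adjugate is their transpose:
adj(I−A) = Cᵀ =
  [ 0.630000   0.157500   0.173250   0.126000]
  [ 0.118125   0.428625   0.099000   0.023625]
  [ 0.328125   0.126375   0.511500   0.065625]
  [ 0.220500   0.232500   0.255750   0.540750]
det(I−A) = Σ_j (I−A)_1j·C_1j = (0.75)(0.630000) + (-0.15)(0.118125) + (-0.15)(0.328125) + (-0.15)(0.220500) = 0.3724875
(I − A)⁻¹ = adj(I−A) / det(I−A) ≈
  [   1.6913     0.4228     0.4651     0.3383]
  [   0.3171     1.1507     0.2658     0.0634]
  [   0.8809     0.3393     1.3732     0.1762]
  [   0.5920     0.6242     0.6866     1.4517]
x = (I − A)⁻¹ d = adj(I−A)·d / det(I−A), with det(I−A) = 0.3724875:
  x_1 = (0.630000·165 + 0.157500·105 + 0.173250·135 + 0.126000·150) / 0.3724875 = 162.77625 / 0.3724875 ≈ 437.00
  x_2 = (0.118125·165 + 0.428625·105 + 0.099000·135 + 0.023625·150) / 0.3724875 = 81.405 / 0.3724875 ≈ 218.54
  x_3 = (0.328125·165 + 0.126375·105 + 0.511500·135 + 0.065625·150) / 0.3724875 = 146.30625 / 0.3724875 ≈ 392.78
  x_4 = (0.220500·165 + 0.232500·105 + 0.255750·135 + 0.540750·150) / 0.3724875 = 176.43375 / 0.3724875 ≈ 473.66

x_4 = 473.66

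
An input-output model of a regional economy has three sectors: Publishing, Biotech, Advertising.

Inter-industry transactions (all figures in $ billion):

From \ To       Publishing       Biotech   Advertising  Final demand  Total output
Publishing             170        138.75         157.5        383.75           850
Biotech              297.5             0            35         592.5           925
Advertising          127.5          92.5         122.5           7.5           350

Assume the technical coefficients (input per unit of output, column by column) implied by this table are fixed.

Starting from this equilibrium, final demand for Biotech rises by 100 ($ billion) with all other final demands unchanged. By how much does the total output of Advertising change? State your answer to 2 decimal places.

Δx_3 = 26.12

Technical coefficients a_ij = z_ij / X_j:
  a_11 = 170/850 = 0.20, a_21 = 297.5/850 = 0.35, a_31 = 127.5/850 = 0.15
  a_12 = 138.75/925 = 0.15, a_22 = 0/925 = 0.00, a_32 = 92.5/925 = 0.10
  a_13 = 157.5/350 = 0.45, a_23 = 35/350 = 0.10, a_33 = 122.5/350 = 0.35
I − A =
  [   0.80    -0.15    -0.45]
  [  -0.35     1.00    -0.10]
  [  -0.15    -0.10     0.65]
Cofactors of I−A, C_ij = (−1)^(i+j)·(minor ij) (rows/columns in the sector order above):
  C_11 = (1.00)(0.65) − (-0.10)(-0.10) = 0.6400
  C_12 = −[(-0.35)(0.65) − (-0.10)(-0.15)] = 0.2425
  C_13 = (-0.35)(-0.10) − (1.00)(-0.15) = 0.1850
  C_21 = −[(-0.15)(0.65) − (-0.45)(-0.10)] = 0.1425
  C_22 = (0.80)(0.65) − (-0.45)(-0.15) = 0.4525
  C_23 = −[(0.80)(-0.10) − (-0.15)(-0.15)] = 0.1025
  C_31 = (-0.15)(-0.10) − (-0.45)(1.00) = 0.4650
  C_32 = −[(0.80)(-0.10) − (-0.45)(-0.35)] = 0.2375
  C_33 = (0.80)(1.00) − (-0.15)(-0.35) = 0.7475
det(I−A) = Σ_j (I−A)_1j·C_1j = (0.80)(0.6400) + (-0.15)(0.2425) + (-0.45)(0.1850) = 0.392375
adj(I−A) = Cᵀ =
  [ 0.6400   0.1425   0.4650]
  [ 0.2425   0.4525   0.2375]
  [ 0.1850   0.1025   0.7475]
(I − A)⁻¹ = adj(I−A) / det(I−A) ≈
  [   1.6311     0.3632     1.1851]
  [   0.6180     1.1532     0.6053]
  [   0.4715     0.2612     1.9051]
Δx = (I − A)⁻¹ Δd with Δd having +100 in the Biotech component and 0 elsewhere.
So Δx_3 = L_32 · (+100), where L_32 = adj(I−A)_32 / det(I−A) = 0.1025 / 0.392375.
Δx_3 = 0.1025 × (+100) / 0.392375 = 10.25 / 0.392375 ≈ 26.12.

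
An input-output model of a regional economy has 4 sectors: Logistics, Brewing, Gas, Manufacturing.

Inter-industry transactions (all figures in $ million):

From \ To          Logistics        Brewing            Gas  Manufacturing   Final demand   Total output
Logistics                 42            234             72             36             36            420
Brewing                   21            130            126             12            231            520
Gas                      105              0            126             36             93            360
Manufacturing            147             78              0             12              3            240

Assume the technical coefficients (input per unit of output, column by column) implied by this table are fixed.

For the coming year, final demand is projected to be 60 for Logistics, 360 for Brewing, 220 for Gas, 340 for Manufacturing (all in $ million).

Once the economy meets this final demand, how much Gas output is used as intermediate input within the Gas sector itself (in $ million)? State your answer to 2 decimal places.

Technical coefficients a_ij = z_ij / X_j:
  a_11 = 42/420 = 0.10, a_21 = 21/420 = 0.05, a_31 = 105/420 = 0.25, a_41 = 147/420 = 0.35
  a_12 = 234/520 = 0.45, a_22 = 130/520 = 0.25, a_32 = 0/520 = 0.00, a_42 = 78/520 = 0.15
  a_13 = 72/360 = 0.20, a_23 = 126/360 = 0.35, a_33 = 126/360 = 0.35, a_43 = 0/360 = 0.00
  a_14 = 36/240 = 0.15, a_24 = 12/240 = 0.05, a_34 = 36/240 = 0.15, a_44 = 12/240 = 0.05
I − A =
  [   0.90    -0.45    -0.20    -0.15]
  [  -0.05     0.75    -0.35    -0.05]
  [  -0.25     0.00     0.65    -0.15]
  [  -0.35    -0.15     0.00     0.95]
Compute the cofactors C_ij = (−1)^(i+j)·(3×3 minor ij) of I−A; the adjugate is their transpose:
adj(I−A) = Cᵀ =
  [ 0.450375   0.297000   0.298500   0.133875]
  [ 0.143750   0.463625   0.293875   0.093500]
  [ 0.216750   0.156375   0.564750   0.131625]
  [ 0.188625   0.182625   0.156375   0.347250]
det(I−A) = Σ_j (I−A)_1j·C_1j = (0.90)(0.450375) + (-0.45)(0.143750) + (-0.20)(0.216750) + (-0.15)(0.188625) = 0.26900625
(I − A)⁻¹ = adj(I−A) / det(I−A) ≈
  [   1.6742     1.1041     1.1096     0.4977]
  [   0.5344     1.7235     1.0924     0.3476]
  [   0.8057     0.5813     2.0994     0.4893]
  [   0.7012     0.6789     0.5813     1.2909]
First solve x = (I − A)⁻¹ d = adj(I−A)·d / det(I−A); in particular x_3 = (0.216750·60 + 0.156375·360 + 0.564750·220 + 0.131625·340) / 0.26900625 = 238.2975 / 0.26900625 ≈ 885.8437.
Intermediate flow from 3 to 3: z_33 = a_33 · x_3 = 0.35 × 238.2975 / 0.26900625 = 83.404125 / 0.26900625 ≈ 310.05.

z_33 = 310.05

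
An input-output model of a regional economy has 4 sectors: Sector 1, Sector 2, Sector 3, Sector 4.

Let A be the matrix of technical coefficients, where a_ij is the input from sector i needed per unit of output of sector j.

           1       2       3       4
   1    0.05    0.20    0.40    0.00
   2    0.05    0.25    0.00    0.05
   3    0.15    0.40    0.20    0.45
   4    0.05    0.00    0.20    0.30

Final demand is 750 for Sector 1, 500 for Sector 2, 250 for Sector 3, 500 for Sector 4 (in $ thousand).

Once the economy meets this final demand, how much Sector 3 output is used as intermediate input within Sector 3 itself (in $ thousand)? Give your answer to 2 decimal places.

I − A =
  [   0.95    -0.20    -0.40     0.00]
  [  -0.05     0.75     0.00    -0.05]
  [  -0.15    -0.40     0.80    -0.45]
  [  -0.05     0.00    -0.20     0.70]
Compute the cofactors C_ij = (−1)^(i+j)·(3×3 minor ij) of I−A; the adjugate is their transpose:
adj(I−A) = Cᵀ =
  [ 0.348500   0.206000   0.212000   0.151000]
  [ 0.027000   0.395500   0.024500   0.044000]
  [ 0.110625   0.291500   0.491250   0.336625]
  [ 0.056500   0.098000   0.155500   0.509000]
det(I−A) = Σ_j (I−A)_1j·C_1j = (0.95)(0.348500) + (-0.20)(0.027000) + (-0.40)(0.110625) + (0.00)(0.056500) = 0.281425
(I − A)⁻¹ = adj(I−A) / det(I−A) ≈
  [   1.2383     0.7320     0.7533     0.5366]
  [   0.0959     1.4053     0.0871     0.1563]
  [   0.3931     1.0358     1.7456     1.1961]
  [   0.2008     0.3482     0.5525     1.8087]
First solve x = (I − A)⁻¹ d = adj(I−A)·d / det(I−A); in particular x_3 = (0.110625·750 + 0.291500·500 + 0.491250·250 + 0.336625·500) / 0.281425 = 519.84375 / 0.281425 ≈ 1847.1840.
Intermediate flow from 3 to 3: z_33 = a_33 · x_3 = 0.20 × 519.84375 / 0.281425 = 103.96875 / 0.281425 ≈ 369.44.

z_33 = 369.44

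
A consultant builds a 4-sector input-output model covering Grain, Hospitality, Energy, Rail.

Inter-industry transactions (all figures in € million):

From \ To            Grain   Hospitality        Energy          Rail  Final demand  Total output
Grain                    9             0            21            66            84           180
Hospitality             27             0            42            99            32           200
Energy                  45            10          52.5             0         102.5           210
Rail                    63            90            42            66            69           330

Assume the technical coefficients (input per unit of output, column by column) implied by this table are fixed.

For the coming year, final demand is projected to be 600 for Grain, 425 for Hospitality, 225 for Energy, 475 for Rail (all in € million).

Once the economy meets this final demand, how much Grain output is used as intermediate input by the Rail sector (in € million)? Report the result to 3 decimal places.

Technical coefficients a_ij = z_ij / X_j:
  a_11 = 9/180 = 0.05, a_21 = 27/180 = 0.15, a_31 = 45/180 = 0.25, a_41 = 63/180 = 0.35
  a_12 = 0/200 = 0.00, a_22 = 0/200 = 0.00, a_32 = 10/200 = 0.05, a_42 = 90/200 = 0.45
  a_13 = 21/210 = 0.10, a_23 = 42/210 = 0.20, a_33 = 52.5/210 = 0.25, a_43 = 42/210 = 0.20
  a_14 = 66/330 = 0.20, a_24 = 99/330 = 0.30, a_34 = 0/330 = 0.00, a_44 = 66/330 = 0.20
I − A =
  [   0.95     0.00    -0.10    -0.20]
  [  -0.15     1.00    -0.20    -0.30]
  [  -0.25    -0.05     0.75     0.00]
  [  -0.35    -0.45    -0.20     0.80]
Compute the cofactors C_ij = (−1)^(i+j)·(3×3 minor ij) of I−A; the adjugate is their transpose:
adj(I−A) = Cᵀ =
  [ 0.487750   0.073500   0.124500   0.149500]
  [ 0.223750   0.487500   0.223500   0.238750]
  [ 0.177500   0.057000   0.548250   0.065750]
  [ 0.383625   0.320625   0.317250   0.677250]
det(I−A) = Σ_j (I−A)_1j·C_1j = (0.95)(0.487750) + (0.00)(0.223750) + (-0.10)(0.177500) + (-0.20)(0.383625) = 0.3688875
(I − A)⁻¹ = adj(I−A) / det(I−A) ≈
  [   1.3222     0.1992     0.3375     0.4053]
  [   0.6066     1.3215     0.6059     0.6472]
  [   0.4812     0.1545     1.4862     0.1782]
  [   1.0400     0.8692     0.8600     1.8359]
First solve x = (I − A)⁻¹ d = adj(I−A)·d / det(I−A); in particular x_4 = (0.383625·600 + 0.320625·425 + 0.317250·225 + 0.677250·475) / 0.3688875 = 759.515625 / 0.3688875 ≈ 2058.93565.
Intermediate flow from 1 to 4: z_14 = a_14 · x_4 = 0.20 × 759.515625 / 0.3688875 = 151.903125 / 0.3688875 ≈ 411.787.

z_14 = 411.787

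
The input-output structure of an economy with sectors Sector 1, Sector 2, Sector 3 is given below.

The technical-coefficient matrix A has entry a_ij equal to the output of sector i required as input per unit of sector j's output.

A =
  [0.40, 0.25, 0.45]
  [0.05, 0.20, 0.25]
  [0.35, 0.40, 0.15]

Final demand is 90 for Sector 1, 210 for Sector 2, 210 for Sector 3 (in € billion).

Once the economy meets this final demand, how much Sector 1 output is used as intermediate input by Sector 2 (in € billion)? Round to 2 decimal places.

I − A =
  [   0.60    -0.25    -0.45]
  [  -0.05     0.80    -0.25]
  [  -0.35    -0.40     0.85]
Cofactors of I−A, C_ij = (−1)^(i+j)·(minor ij) (rows/columns in the sector order above):
  C_11 = (0.80)(0.85) − (-0.25)(-0.40) = 0.5800
  C_12 = −[(-0.05)(0.85) − (-0.25)(-0.35)] = 0.1300
  C_13 = (-0.05)(-0.40) − (0.80)(-0.35) = 0.3000
  C_21 = −[(-0.25)(0.85) − (-0.45)(-0.40)] = 0.3925
  C_22 = (0.60)(0.85) − (-0.45)(-0.35) = 0.3525
  C_23 = −[(0.60)(-0.40) − (-0.25)(-0.35)] = 0.3275
  C_31 = (-0.25)(-0.25) − (-0.45)(0.80) = 0.4225
  C_32 = −[(0.60)(-0.25) − (-0.45)(-0.05)] = 0.1725
  C_33 = (0.60)(0.80) − (-0.25)(-0.05) = 0.4675
det(I−A) = Σ_j (I−A)_1j·C_1j = (0.60)(0.5800) + (-0.25)(0.1300) + (-0.45)(0.3000) = 0.1805
adj(I−A) = Cᵀ =
  [ 0.5800   0.3925   0.4225]
  [ 0.1300   0.3525   0.1725]
  [ 0.3000   0.3275   0.4675]
(I − A)⁻¹ = adj(I−A) / det(I−A) ≈
  [   3.2133     2.1745     2.3407]
  [   0.7202     1.9529     0.9557]
  [   1.6620     1.8144     2.5900]
First solve x = (I − A)⁻¹ d = adj(I−A)·d / det(I−A); in particular x_2 = (0.1300·90 + 0.3525·210 + 0.1725·210) / 0.1805 = 121.95 / 0.1805 ≈ 675.6233.
Intermediate flow from 1 to 2: z_12 = a_12 · x_2 = 0.25 × 121.95 / 0.1805 = 30.4875 / 0.1805 ≈ 168.91.

z_12 = 168.91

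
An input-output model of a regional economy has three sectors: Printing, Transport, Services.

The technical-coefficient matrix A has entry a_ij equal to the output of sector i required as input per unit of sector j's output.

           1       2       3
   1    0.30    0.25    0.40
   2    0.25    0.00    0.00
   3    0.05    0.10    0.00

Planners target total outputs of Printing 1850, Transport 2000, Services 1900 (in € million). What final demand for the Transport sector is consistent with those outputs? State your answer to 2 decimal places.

d_2 = 1537.50

I − A =
  [   0.70    -0.25    -0.40]
  [  -0.25     1.00     0.00]
  [  -0.05    -0.10     1.00]
d = (I − A) x:
  d_1 = (+0.70)·1850 + (-0.25)·2000 + (-0.40)·1900 = 35.00
  d_2 = (-0.25)·1850 + (+1.00)·2000 + (+0.00)·1900 = 1537.50
  d_3 = (-0.05)·1850 + (-0.10)·2000 + (+1.00)·1900 = 1607.50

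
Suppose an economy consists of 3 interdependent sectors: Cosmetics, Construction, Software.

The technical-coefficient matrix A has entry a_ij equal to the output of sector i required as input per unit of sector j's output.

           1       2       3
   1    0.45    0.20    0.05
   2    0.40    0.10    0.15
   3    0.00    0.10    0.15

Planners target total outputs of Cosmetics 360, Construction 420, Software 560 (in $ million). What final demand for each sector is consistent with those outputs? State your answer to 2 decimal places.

d_1 = 86.00, d_2 = 150.00, d_3 = 434.00

I − A =
  [   0.55    -0.20    -0.05]
  [  -0.40     0.90    -0.15]
  [   0.00    -0.10     0.85]
d = (I − A) x:
  d_1 = (+0.55)·360 + (-0.20)·420 + (-0.05)·560 = 86.00
  d_2 = (-0.40)·360 + (+0.90)·420 + (-0.15)·560 = 150.00
  d_3 = (+0.00)·360 + (-0.10)·420 + (+0.85)·560 = 434.00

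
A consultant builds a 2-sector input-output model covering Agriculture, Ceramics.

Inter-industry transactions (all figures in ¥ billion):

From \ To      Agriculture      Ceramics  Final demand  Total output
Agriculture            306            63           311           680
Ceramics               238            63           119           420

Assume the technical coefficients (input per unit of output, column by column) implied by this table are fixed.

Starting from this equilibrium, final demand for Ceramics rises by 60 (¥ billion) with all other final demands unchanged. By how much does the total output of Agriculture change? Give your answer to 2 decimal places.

Technical coefficients a_ij = z_ij / X_j:
  a_11 = 306/680 = 0.45, a_21 = 238/680 = 0.35
  a_12 = 63/420 = 0.15, a_22 = 63/420 = 0.15
I − A =
  [   0.55    -0.15]
  [  -0.35     0.85]
det(I−A) = (0.55)(0.85) − (-0.15)(-0.35) = 0.4150
adj(I−A) = [[0.85, 0.15], [0.35, 0.55]]
(I − A)⁻¹ = adj(I−A) / det(I−A) ≈
  [   2.0482     0.3614]
  [   0.8434     1.3253]
Δx = (I − A)⁻¹ Δd with Δd having +60 in the Ceramics component and 0 elsewhere.
So Δx_1 = L_12 · (+60), where L_12 = adj(I−A)_12 / det(I−A) = 0.15 / 0.4150.
Δx_1 = 0.15 × (+60) / 0.4150 = 9.00 / 0.4150 ≈ 21.69.

Δx_1 = 21.69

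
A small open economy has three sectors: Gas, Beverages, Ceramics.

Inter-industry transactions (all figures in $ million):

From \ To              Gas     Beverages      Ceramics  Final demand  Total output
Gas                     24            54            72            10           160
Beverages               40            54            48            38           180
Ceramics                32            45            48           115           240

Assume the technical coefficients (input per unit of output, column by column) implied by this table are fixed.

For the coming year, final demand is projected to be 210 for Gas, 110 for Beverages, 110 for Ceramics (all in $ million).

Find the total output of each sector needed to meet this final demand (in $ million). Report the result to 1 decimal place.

Technical coefficients a_ij = z_ij / X_j:
  a_GG = 24/160 = 0.15, a_BG = 40/160 = 0.25, a_CG = 32/160 = 0.20
  a_GB = 54/180 = 0.30, a_BB = 54/180 = 0.30, a_CB = 45/180 = 0.25
  a_GC = 72/240 = 0.30, a_BC = 48/240 = 0.20, a_CC = 48/240 = 0.20
I − A =
  [   0.85    -0.30    -0.30]
  [  -0.25     0.70    -0.20]
  [  -0.20    -0.25     0.80]
Cofactors of I−A, C_ij = (−1)^(i+j)·(minor ij) (rows/columns in the sector order above):
  C_11 = (0.70)(0.80) − (-0.20)(-0.25) = 0.5100
  C_12 = −[(-0.25)(0.80) − (-0.20)(-0.20)] = 0.2400
  C_13 = (-0.25)(-0.25) − (0.70)(-0.20) = 0.2025
  C_21 = −[(-0.30)(0.80) − (-0.30)(-0.25)] = 0.3150
  C_22 = (0.85)(0.80) − (-0.30)(-0.20) = 0.6200
  C_23 = −[(0.85)(-0.25) − (-0.30)(-0.20)] = 0.2725
  C_31 = (-0.30)(-0.20) − (-0.30)(0.70) = 0.2700
  C_32 = −[(0.85)(-0.20) − (-0.30)(-0.25)] = 0.2450
  C_33 = (0.85)(0.70) − (-0.30)(-0.25) = 0.5200
det(I−A) = Σ_j (I−A)_1j·C_1j = (0.85)(0.5100) + (-0.30)(0.2400) + (-0.30)(0.2025) = 0.30075
adj(I−A) = Cᵀ =
  [ 0.5100   0.3150   0.2700]
  [ 0.2400   0.6200   0.2450]
  [ 0.2025   0.2725   0.5200]
(I − A)⁻¹ = adj(I−A) / det(I−A) ≈
  [   1.6958     1.0474     0.8978]
  [   0.7980     2.0615     0.8146]
  [   0.6733     0.9061     1.7290]
x = (I − A)⁻¹ d = adj(I−A)·d / det(I−A), with det(I−A) = 0.30075:
  x_G = (0.5100·210 + 0.3150·110 + 0.2700·110) / 0.30075 = 171.45 / 0.30075 ≈ 570.1
  x_B = (0.2400·210 + 0.6200·110 + 0.2450·110) / 0.30075 = 145.55 / 0.30075 ≈ 484.0
  x_C = (0.2025·210 + 0.2725·110 + 0.5200·110) / 0.30075 = 129.70 / 0.30075 ≈ 431.3

x_G = 570.1, x_B = 484.0, x_C = 431.3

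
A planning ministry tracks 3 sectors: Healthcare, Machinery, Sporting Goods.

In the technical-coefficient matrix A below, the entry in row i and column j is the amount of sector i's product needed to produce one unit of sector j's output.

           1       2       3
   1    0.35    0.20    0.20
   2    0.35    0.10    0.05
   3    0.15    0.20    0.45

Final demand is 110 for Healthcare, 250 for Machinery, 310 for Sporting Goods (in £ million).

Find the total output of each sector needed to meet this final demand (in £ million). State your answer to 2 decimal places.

I − A =
  [   0.65    -0.20    -0.20]
  [  -0.35     0.90    -0.05]
  [  -0.15    -0.20     0.55]
Cofactors of I−A, C_ij = (−1)^(i+j)·(minor ij) (rows/columns in the sector order above):
  C_11 = (0.90)(0.55) − (-0.05)(-0.20) = 0.4850
  C_12 = −[(-0.35)(0.55) − (-0.05)(-0.15)] = 0.2000
  C_13 = (-0.35)(-0.20) − (0.90)(-0.15) = 0.2050
  C_21 = −[(-0.20)(0.55) − (-0.20)(-0.20)] = 0.1500
  C_22 = (0.65)(0.55) − (-0.20)(-0.15) = 0.3275
  C_23 = −[(0.65)(-0.20) − (-0.20)(-0.15)] = 0.1600
  C_31 = (-0.20)(-0.05) − (-0.20)(0.90) = 0.1900
  C_32 = −[(0.65)(-0.05) − (-0.20)(-0.35)] = 0.1025
  C_33 = (0.65)(0.90) − (-0.20)(-0.35) = 0.5150
det(I−A) = Σ_j (I−A)_1j·C_1j = (0.65)(0.4850) + (-0.20)(0.2000) + (-0.20)(0.2050) = 0.23425
adj(I−A) = Cᵀ =
  [ 0.4850   0.1500   0.1900]
  [ 0.2000   0.3275   0.1025]
  [ 0.2050   0.1600   0.5150]
(I − A)⁻¹ = adj(I−A) / det(I−A) ≈
  [   2.0704     0.6403     0.8111]
  [   0.8538     1.3981     0.4376]
  [   0.8751     0.6830     2.1985]
x = (I − A)⁻¹ d = adj(I−A)·d / det(I−A), with det(I−A) = 0.23425:
  x_1 = (0.4850·110 + 0.1500·250 + 0.1900·310) / 0.23425 = 149.75 / 0.23425 ≈ 639.27
  x_2 = (0.2000·110 + 0.3275·250 + 0.1025·310) / 0.23425 = 135.65 / 0.23425 ≈ 579.08
  x_3 = (0.2050·110 + 0.1600·250 + 0.5150·310) / 0.23425 = 222.20 / 0.23425 ≈ 948.56

x_1 = 639.27, x_2 = 579.08, x_3 = 948.56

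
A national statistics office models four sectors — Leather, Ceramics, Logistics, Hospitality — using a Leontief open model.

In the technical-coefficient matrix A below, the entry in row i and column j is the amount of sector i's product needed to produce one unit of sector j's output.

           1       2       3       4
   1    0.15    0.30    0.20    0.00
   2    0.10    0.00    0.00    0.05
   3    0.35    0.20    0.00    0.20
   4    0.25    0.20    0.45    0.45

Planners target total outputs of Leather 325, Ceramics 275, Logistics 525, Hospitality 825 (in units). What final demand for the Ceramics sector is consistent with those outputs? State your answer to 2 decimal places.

I − A =
  [   0.85    -0.30    -0.20     0.00]
  [  -0.10     1.00     0.00    -0.05]
  [  -0.35    -0.20     1.00    -0.20]
  [  -0.25    -0.20    -0.45     0.55]
d = (I − A) x:
  d_1 = (+0.85)·325 + (-0.30)·275 + (-0.20)·525 + (+0.00)·825 = 88.75
  d_2 = (-0.10)·325 + (+1.00)·275 + (+0.00)·525 + (-0.05)·825 = 201.25
  d_3 = (-0.35)·325 + (-0.20)·275 + (+1.00)·525 + (-0.20)·825 = 191.25
  d_4 = (-0.25)·325 + (-0.20)·275 + (-0.45)·525 + (+0.55)·825 = 81.25

d_2 = 201.25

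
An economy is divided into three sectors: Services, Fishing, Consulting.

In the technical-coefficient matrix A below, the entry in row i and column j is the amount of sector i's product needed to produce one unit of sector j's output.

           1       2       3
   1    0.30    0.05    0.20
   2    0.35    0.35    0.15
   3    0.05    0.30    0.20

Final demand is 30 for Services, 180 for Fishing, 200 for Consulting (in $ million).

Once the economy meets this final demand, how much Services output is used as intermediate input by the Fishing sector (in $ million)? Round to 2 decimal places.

I − A =
  [   0.70    -0.05    -0.20]
  [  -0.35     0.65    -0.15]
  [  -0.05    -0.30     0.80]
Cofactors of I−A, C_ij = (−1)^(i+j)·(minor ij) (rows/columns in the sector order above):
  C_11 = (0.65)(0.80) − (-0.15)(-0.30) = 0.4750
  C_12 = −[(-0.35)(0.80) − (-0.15)(-0.05)] = 0.2875
  C_13 = (-0.35)(-0.30) − (0.65)(-0.05) = 0.1375
  C_21 = −[(-0.05)(0.80) − (-0.20)(-0.30)] = 0.1000
  C_22 = (0.70)(0.80) − (-0.20)(-0.05) = 0.5500
  C_23 = −[(0.70)(-0.30) − (-0.05)(-0.05)] = 0.2125
  C_31 = (-0.05)(-0.15) − (-0.20)(0.65) = 0.1375
  C_32 = −[(0.70)(-0.15) − (-0.20)(-0.35)] = 0.1750
  C_33 = (0.70)(0.65) − (-0.05)(-0.35) = 0.4375
det(I−A) = Σ_j (I−A)_1j·C_1j = (0.70)(0.4750) + (-0.05)(0.2875) + (-0.20)(0.1375) = 0.290625
adj(I−A) = Cᵀ =
  [ 0.4750   0.1000   0.1375]
  [ 0.2875   0.5500   0.1750]
  [ 0.1375   0.2125   0.4375]
(I − A)⁻¹ = adj(I−A) / det(I−A) ≈
  [   1.6344     0.3441     0.4731]
  [   0.9892     1.8925     0.6022]
  [   0.4731     0.7312     1.5054]
First solve x = (I − A)⁻¹ d = adj(I−A)·d / det(I−A); in particular x_2 = (0.2875·30 + 0.5500·180 + 0.1750·200) / 0.290625 = 142.625 / 0.290625 ≈ 490.7527.
Intermediate flow from 1 to 2: z_12 = a_12 · x_2 = 0.05 × 142.625 / 0.290625 = 7.13125 / 0.290625 ≈ 24.54.

z_12 = 24.54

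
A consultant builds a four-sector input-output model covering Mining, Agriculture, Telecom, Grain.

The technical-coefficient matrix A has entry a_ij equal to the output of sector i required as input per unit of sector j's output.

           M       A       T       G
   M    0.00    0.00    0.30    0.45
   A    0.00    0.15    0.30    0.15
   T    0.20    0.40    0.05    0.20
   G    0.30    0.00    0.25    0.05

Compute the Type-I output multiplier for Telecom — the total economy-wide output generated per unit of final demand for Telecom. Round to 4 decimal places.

m_T = 3.8962

I − A =
  [   1.00     0.00    -0.30    -0.45]
  [   0.00     0.85    -0.30    -0.15]
  [  -0.20    -0.40     0.95    -0.20]
  [  -0.30     0.00    -0.25     0.95]
Compute the cofactors C_ij = (−1)^(i+j)·(3×3 minor ij) of I−A; the adjugate is their transpose:
adj(I−A) = Cᵀ =
  [ 0.595625   0.159000   0.337875   0.378375]
  [ 0.125250   0.626750   0.295500   0.220500]
  [ 0.230500   0.326000   0.692750   0.306500]
  [ 0.248750   0.136000   0.289000   0.636500]
det(I−A) = Σ_j (I−A)_1j·C_1j = (1.00)(0.595625) + (0.00)(0.125250) + (-0.30)(0.230500) + (-0.45)(0.248750) = 0.4145375
(I − A)⁻¹ = adj(I−A) / det(I−A) ≈
  [   1.43684     0.38356     0.81506     0.91276]
  [   0.30214     1.51193     0.71284     0.53192]
  [   0.55604     0.78642     1.67114     0.73938]
  [   0.60007     0.32808     0.69716     1.53545]
The output multiplier for sector j is the column-j sum of the Leontief inverse (I − A)⁻¹ = adj(I−A) / det(I−A).
Column T of adj(I−A): (0.337875, 0.295500, 0.692750, 0.289000); det(I−A) = 0.4145375.
m_T = (0.337875 + 0.295500 + 0.692750 + 0.289000) / 0.4145375 = 1.615125 / 0.4145375 ≈ 3.8962.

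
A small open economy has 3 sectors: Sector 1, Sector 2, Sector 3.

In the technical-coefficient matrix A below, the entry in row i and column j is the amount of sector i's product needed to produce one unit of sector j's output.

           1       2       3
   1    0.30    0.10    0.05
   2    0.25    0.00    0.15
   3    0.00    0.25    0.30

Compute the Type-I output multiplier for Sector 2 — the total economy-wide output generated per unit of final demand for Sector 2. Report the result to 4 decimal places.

I − A =
  [   0.70    -0.10    -0.05]
  [  -0.25     1.00    -0.15]
  [   0.00    -0.25     0.70]
Cofactors of I−A, C_ij = (−1)^(i+j)·(minor ij) (rows/columns in the sector order above):
  C_11 = (1.00)(0.70) − (-0.15)(-0.25) = 0.6625
  C_12 = −[(-0.25)(0.70) − (-0.15)(0.00)] = 0.1750
  C_13 = (-0.25)(-0.25) − (1.00)(0.00) = 0.0625
  C_21 = −[(-0.10)(0.70) − (-0.05)(-0.25)] = 0.0825
  C_22 = (0.70)(0.70) − (-0.05)(0.00) = 0.4900
  C_23 = −[(0.70)(-0.25) − (-0.10)(0.00)] = 0.1750
  C_31 = (-0.10)(-0.15) − (-0.05)(1.00) = 0.0650
  C_32 = −[(0.70)(-0.15) − (-0.05)(-0.25)] = 0.1175
  C_33 = (0.70)(1.00) − (-0.10)(-0.25) = 0.6750
det(I−A) = Σ_j (I−A)_1j·C_1j = (0.70)(0.6625) + (-0.10)(0.1750) + (-0.05)(0.0625) = 0.443125
adj(I−A) = Cᵀ =
  [ 0.6625   0.0825   0.0650]
  [ 0.1750   0.4900   0.1175]
  [ 0.0625   0.1750   0.6750]
(I − A)⁻¹ = adj(I−A) / det(I−A) ≈
  [   1.49506     0.18618     0.14669]
  [   0.39492     1.10578     0.26516]
  [   0.14104     0.39492     1.52327]
The output multiplier for sector j is the column-j sum of the Leontief inverse (I − A)⁻¹ = adj(I−A) / det(I−A).
Column 2 of adj(I−A): (0.0825, 0.4900, 0.1750); det(I−A) = 0.443125.
m_2 = (0.0825 + 0.4900 + 0.1750) / 0.443125 = 0.7475 / 0.443125 ≈ 1.6869.

m_2 = 1.6869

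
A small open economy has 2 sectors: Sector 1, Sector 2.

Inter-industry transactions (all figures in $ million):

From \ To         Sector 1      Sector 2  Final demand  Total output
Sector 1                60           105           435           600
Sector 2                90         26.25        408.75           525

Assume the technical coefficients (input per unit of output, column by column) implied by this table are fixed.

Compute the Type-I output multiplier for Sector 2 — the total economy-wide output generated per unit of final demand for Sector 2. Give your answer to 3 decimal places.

m_2 = 1.333

Technical coefficients a_ij = z_ij / X_j:
  a_11 = 60/600 = 0.10, a_21 = 90/600 = 0.15
  a_12 = 105/525 = 0.20, a_22 = 26.25/525 = 0.05
I − A =
  [   0.90    -0.20]
  [  -0.15     0.95]
det(I−A) = (0.90)(0.95) − (-0.20)(-0.15) = 0.8250
adj(I−A) = [[0.95, 0.20], [0.15, 0.90]]
(I − A)⁻¹ = adj(I−A) / det(I−A) ≈
  [   1.1515     0.2424]
  [   0.1818     1.0909]
The output multiplier for sector j is the column-j sum of the Leontief inverse (I − A)⁻¹ = adj(I−A) / det(I−A).
Column 2 of adj(I−A): (0.20, 0.90); det(I−A) = 0.8250.
m_2 = (0.20 + 0.90) / 0.8250 = 1.10 / 0.8250 ≈ 1.333.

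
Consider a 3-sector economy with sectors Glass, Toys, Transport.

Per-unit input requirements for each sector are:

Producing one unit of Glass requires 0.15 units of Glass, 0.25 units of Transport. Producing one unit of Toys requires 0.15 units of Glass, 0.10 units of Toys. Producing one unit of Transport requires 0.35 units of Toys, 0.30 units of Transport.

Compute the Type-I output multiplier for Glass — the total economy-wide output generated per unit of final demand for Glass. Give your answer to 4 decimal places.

m_1 = 1.8043

I − A =
  [   0.85    -0.15     0.00]
  [   0.00     0.90    -0.35]
  [  -0.25     0.00     0.70]
Cofactors of I−A, C_ij = (−1)^(i+j)·(minor ij) (rows/columns in the sector order above):
  C_11 = (0.90)(0.70) − (-0.35)(0.00) = 0.6300
  C_12 = −[(0.00)(0.70) − (-0.35)(-0.25)] = 0.0875
  C_13 = (0.00)(0.00) − (0.90)(-0.25) = 0.2250
  C_21 = −[(-0.15)(0.70) − (0.00)(0.00)] = 0.1050
  C_22 = (0.85)(0.70) − (0.00)(-0.25) = 0.5950
  C_23 = −[(0.85)(0.00) − (-0.15)(-0.25)] = 0.0375
  C_31 = (-0.15)(-0.35) − (0.00)(0.90) = 0.0525
  C_32 = −[(0.85)(-0.35) − (0.00)(0.00)] = 0.2975
  C_33 = (0.85)(0.90) − (-0.15)(0.00) = 0.7650
det(I−A) = Σ_j (I−A)_1j·C_1j = (0.85)(0.6300) + (-0.15)(0.0875) + (0.00)(0.2250) = 0.522375
adj(I−A) = Cᵀ =
  [ 0.6300   0.1050   0.0525]
  [ 0.0875   0.5950   0.2975]
  [ 0.2250   0.0375   0.7650]
(I − A)⁻¹ = adj(I−A) / det(I−A) ≈
  [   1.20603     0.20101     0.10050]
  [   0.16750     1.13903     0.56951]
  [   0.43073     0.07179     1.46447]
The output multiplier for sector j is the column-j sum of the Leontief inverse (I − A)⁻¹ = adj(I−A) / det(I−A).
Column 1 of adj(I−A): (0.6300, 0.0875, 0.2250); det(I−A) = 0.522375.
m_1 = (0.6300 + 0.0875 + 0.2250) / 0.522375 = 0.9425 / 0.522375 ≈ 1.8043.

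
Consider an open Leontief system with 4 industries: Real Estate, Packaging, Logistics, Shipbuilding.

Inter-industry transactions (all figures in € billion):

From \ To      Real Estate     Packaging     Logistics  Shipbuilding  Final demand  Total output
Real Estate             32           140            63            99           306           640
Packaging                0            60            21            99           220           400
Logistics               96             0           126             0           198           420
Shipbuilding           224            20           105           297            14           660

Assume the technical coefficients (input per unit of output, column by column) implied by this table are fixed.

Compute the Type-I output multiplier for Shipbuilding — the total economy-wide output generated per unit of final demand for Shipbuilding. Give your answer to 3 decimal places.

Technical coefficients a_ij = z_ij / X_j:
  a_11 = 32/640 = 0.05, a_21 = 0/640 = 0.00, a_31 = 96/640 = 0.15, a_41 = 224/640 = 0.35
  a_12 = 140/400 = 0.35, a_22 = 60/400 = 0.15, a_32 = 0/400 = 0.00, a_42 = 20/400 = 0.05
  a_13 = 63/420 = 0.15, a_23 = 21/420 = 0.05, a_33 = 126/420 = 0.30, a_43 = 105/420 = 0.25
  a_14 = 99/660 = 0.15, a_24 = 99/660 = 0.15, a_34 = 0/660 = 0.00, a_44 = 297/660 = 0.45
I − A =
  [   0.95    -0.35    -0.15    -0.15]
  [   0.00     0.85    -0.05    -0.15]
  [  -0.15     0.00     0.70     0.00]
  [  -0.35    -0.05    -0.25     0.55]
Compute the cofactors C_ij = (−1)^(i+j)·(3×3 minor ij) of I−A; the adjugate is their transpose:
adj(I−A) = Cᵀ =
  [ 0.3220   0.1400   0.1240   0.1260]
  [ 0.0465   0.3110   0.0670   0.0975]
  [ 0.0690   0.0300   0.3740   0.0270]
  [ 0.2405   0.1310   0.2550   0.5435]
det(I−A) = Σ_j (I−A)_1j·C_1j = (0.95)(0.3220) + (-0.35)(0.0465) + (-0.15)(0.0690) + (-0.15)(0.2405) = 0.2432
(I − A)⁻¹ = adj(I−A) / det(I−A) ≈
  [   1.3240     0.5757     0.5099     0.5181]
  [   0.1912     1.2788     0.2755     0.4009]
  [   0.2837     0.1234     1.5378     0.1110]
  [   0.9889     0.5387     1.0485     2.2348]
The output multiplier for sector j is the column-j sum of the Leontief inverse (I − A)⁻¹ = adj(I−A) / det(I−A).
Column 4 of adj(I−A): (0.1260, 0.0975, 0.0270, 0.5435); det(I−A) = 0.2432.
m_4 = (0.1260 + 0.0975 + 0.0270 + 0.5435) / 0.2432 = 0.794 / 0.2432 ≈ 3.265.

m_4 = 3.265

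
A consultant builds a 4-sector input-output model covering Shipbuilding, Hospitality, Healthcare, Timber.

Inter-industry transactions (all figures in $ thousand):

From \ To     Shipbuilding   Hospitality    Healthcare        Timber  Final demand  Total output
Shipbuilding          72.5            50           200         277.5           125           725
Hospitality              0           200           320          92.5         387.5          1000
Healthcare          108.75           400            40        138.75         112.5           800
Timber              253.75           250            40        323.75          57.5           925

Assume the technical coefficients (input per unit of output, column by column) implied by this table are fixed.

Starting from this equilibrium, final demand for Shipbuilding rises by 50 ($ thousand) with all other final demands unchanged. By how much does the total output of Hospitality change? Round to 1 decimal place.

Technical coefficients a_ij = z_ij / X_j:
  a_11 = 72.5/725 = 0.10, a_21 = 0/725 = 0.00, a_31 = 108.75/725 = 0.15, a_41 = 253.75/725 = 0.35
  a_12 = 50/1000 = 0.05, a_22 = 200/1000 = 0.20, a_32 = 400/1000 = 0.40, a_42 = 250/1000 = 0.25
  a_13 = 200/800 = 0.25, a_23 = 320/800 = 0.40, a_33 = 40/800 = 0.05, a_43 = 40/800 = 0.05
  a_14 = 277.5/925 = 0.30, a_24 = 92.5/925 = 0.10, a_34 = 138.75/925 = 0.15, a_44 = 323.75/925 = 0.35
I − A =
  [   0.90    -0.05    -0.25    -0.30]
  [   0.00     0.80    -0.40    -0.10]
  [  -0.15    -0.40     0.95    -0.15]
  [  -0.35    -0.25    -0.05     0.65]
Compute the cofactors C_ij = (−1)^(i+j)·(3×3 minor ij) of I−A; the adjugate is their transpose:
adj(I−A) = Cᵀ =
  [ 0.343250   0.182125   0.179000   0.227750]
  [ 0.094000   0.409500   0.205250   0.153750]
  [ 0.130250   0.244500   0.359750   0.180750]
  [ 0.231000   0.274375   0.203000   0.507000]
det(I−A) = Σ_j (I−A)_1j·C_1j = (0.90)(0.343250) + (-0.05)(0.094000) + (-0.25)(0.130250) + (-0.30)(0.231000) = 0.2023625
(I − A)⁻¹ = adj(I−A) / det(I−A) ≈
  [   1.6962     0.9000     0.8846     1.1255]
  [   0.4645     2.0236     1.0143     0.7598]
  [   0.6436     1.2082     1.7778     0.8932]
  [   1.1415     1.3559     1.0032     2.5054]
Δx = (I − A)⁻¹ Δd with Δd having +50 in the Shipbuilding component and 0 elsewhere.
So Δx_2 = L_21 · (+50), where L_21 = adj(I−A)_21 / det(I−A) = 0.094000 / 0.2023625.
Δx_2 = 0.094000 × (+50) / 0.2023625 = 4.70 / 0.2023625 ≈ 23.2.

Δx_2 = 23.2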